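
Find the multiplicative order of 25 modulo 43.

Since 25 ∈ (Z/43Z)^×, its order divides φ(43) = 43 − 1 = 42 = 2 · 3 · 7.
Divisors of 42: 1, 2, 3, 6, 7, 14, 21, 42.
Evaluate successive powers at the divisors of 42:
25^1 ≡ 25 (mod 43)
25^2 ≡ 23 (mod 43)
25^3 ≡ 16 (mod 43)
25^6 ≡ 41 (mod 43)
25^7 ≡ 36 (mod 43)
25^14 ≡ 6 (mod 43)
25^21 ≡ 1 (mod 43) ✓
So ord_43(25) = 21.

21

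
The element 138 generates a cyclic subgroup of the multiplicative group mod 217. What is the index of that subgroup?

6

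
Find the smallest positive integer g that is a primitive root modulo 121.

φ(121) = φ(11^2) = 11·(11−1) = 110 = 2 · 5 · 11.
Test candidates g = 2, 3, … against the prime factors q ∈ {2, 5, 11} of φ(121): g is a generator iff g^(110/q) ≢ 1 for every such q.
g = 2: 2^55 ≡ 120; 2^22 ≡ 81; 2^10 ≡ 56 — none is 1, so 2 is a primitive root.
The smallest primitive root modulo 121 is 2.

2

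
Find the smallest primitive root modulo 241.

φ(241) = 241 − 1 = 240 = 2^4 · 3 · 5.
g is a primitive root iff g^(240/q) ≢ 1 (mod 241) for each prime q ∈ {2, 3, 5}.
g = 2: 2^120 ≡ 1 — hits 1, so not a primitive root.
g = 3: 3^120 ≡ 1 — hits 1, so not a primitive root.
g = 4: 4^120 ≡ 1 — hits 1, so not a primitive root.
g = 5: 5^120 ≡ 1 — hits 1, so not a primitive root.
g = 6: 6^120 ≡ 1 — hits 1, so not a primitive root.
g = 7: 7^120 ≡ 240; 7^80 ≡ 15; 7^48 ≡ 91 — none is 1, so 7 is a primitive root.
Hence the least primitive root of 241 is 7.

7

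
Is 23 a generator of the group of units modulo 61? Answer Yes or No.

No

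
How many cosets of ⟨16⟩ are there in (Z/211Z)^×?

2

By Lagrange's theorem, ord_211(16) divides φ(211) = 211 − 1 = 210 = 2 · 3 · 5 · 7.
Divisors of 210: 1, 2, 3, 5, 6, 7, 10, 14, 15, 21, 30, 35, 42, 70, 105, 210.
Evaluate successive powers at the divisors of 210:
16^1 ≡ 16 (mod 211)
16^2 ≡ 45 (mod 211)
16^3 ≡ 87 (mod 211)
16^5 ≡ 117 (mod 211)
16^6 ≡ 184 (mod 211)
16^7 ≡ 201 (mod 211)
16^10 ≡ 185 (mod 211)
16^14 ≡ 100 (mod 211)
16^15 ≡ 123 (mod 211)
16^21 ≡ 55 (mod 211)
16^30 ≡ 148 (mod 211)
16^35 ≡ 14 (mod 211)
16^42 ≡ 71 (mod 211)
16^70 ≡ 196 (mod 211)
16^105 ≡ 1 (mod 211) ✓
Thus |⟨16⟩| = ord(16) = 105.
Index = |(Z/211Z)^×| / |⟨16⟩| = 210 / 105 = 2.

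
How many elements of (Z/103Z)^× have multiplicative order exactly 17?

φ(103) = 103 − 1 = 102 = 2 · 3 · 17.
In a cyclic group of order 102, there are φ(d) elements of order d for each divisor d of 102, and zero for non-divisors.
17 | 102, and φ(17) = 17 − 1 = 16.

16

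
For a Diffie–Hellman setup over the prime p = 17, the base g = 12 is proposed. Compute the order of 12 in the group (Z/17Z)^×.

Since 12 ∈ (Z/17Z)^×, its order divides φ(17) = 17 − 1 = 16 = 2^4.
Divisors of 16: 1, 2, 4, 8, 16.
Test each divisor d:
12^1 ≡ 12 (mod 17)
12^2 ≡ 8 (mod 17)
12^4 ≡ 13 (mod 17)
12^8 ≡ 16 (mod 17)
12^16 ≡ 1 (mod 17) ✓
So ord_17(12) = 16.

16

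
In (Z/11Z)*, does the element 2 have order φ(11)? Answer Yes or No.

Yes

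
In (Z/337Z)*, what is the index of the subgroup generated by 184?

The order of 184 must divide φ(337) = 337 − 1 = 336 = 2^4 · 3 · 7.
Divisors of 336: 1, 2, 3, 4, 6, 7, 8, 12, 14, 16, 21, 24, 28, 42, 48, 56, 84, 112, 168, 336.
Test each divisor d:
184^1 ≡ 184
184^2 ≡ 156
184^3 ≡ 59
184^4 ≡ 72
184^6 ≡ 111
184^7 ≡ 204
184^8 ≡ 129
184^12 ≡ 189
184^14 ≡ 165
184^16 ≡ 128
184^21 ≡ 297
184^24 ≡ 336
184^28 ≡ 265
184^42 ≡ 252
184^48 ≡ 1
Thus |⟨184⟩| = ord(184) = 48.
The index is φ(337) / ord(184) = 336 / 48 = 7.

7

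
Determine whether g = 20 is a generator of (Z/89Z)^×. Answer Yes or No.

No

φ(89) = 89 − 1 = 88 = 2^3 · 11.
An element g generates (Z/89Z)^× iff g^(88/q) ≢ 1 (mod 89) for each prime q ∈ {2, 11}.
20^44 ≡ 1 (mod 89)  [q = 2: ≡ 1 ✗]
20^8 ≡ 39 (mod 89)  [q = 11: ≢ 1 ✓]
20^44 ≡ 1 shows ord(20) | 44, strictly less than φ(89); not a primitive root.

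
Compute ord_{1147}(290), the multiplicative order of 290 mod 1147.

ord(290) | φ(1147) = φ(31·37) = (31−1)·(37−1) = 30·36 = 1080 = 2^3 · 3^3 · 5.
Divisors of 1080: 1, 2, 3, 4, 5, 6, 8, 9, 10, 12, 15, 18, 20, 24, 27, 30, 36, 40, 45, 54, 60, 72, 90, 108, 120, 135, 180, 216, 270, 360, 540, 1080.
Test each divisor d:
290^1 ≡ 290 (mod 1147)
290^2 ≡ 369 (mod 1147)
290^3 ≡ 339 (mod 1147)
290^4 ≡ 815 (mod 1147)
290^5 ≡ 68 (mod 1147)
290^6 ≡ 221 (mod 1147)
290^8 ≡ 112 (mod 1147)
290^9 ≡ 364 (mod 1147)
290^10 ≡ 36 (mod 1147)
290^12 ≡ 667 (mod 1147)
290^15 ≡ 154 (mod 1147)
290^18 ≡ 591 (mod 1147)
290^20 ≡ 149 (mod 1147)
290^24 ≡ 1000 (mod 1147)
290^27 ≡ 635 (mod 1147)
290^30 ≡ 776 (mod 1147)
290^36 ≡ 593 (mod 1147)
290^40 ≡ 408 (mod 1147)
290^45 ≡ 216 (mod 1147)
290^54 ≡ 628 (mod 1147)
290^60 ≡ 1 (mod 1147) ✓
Hence ord(290) = 60.

60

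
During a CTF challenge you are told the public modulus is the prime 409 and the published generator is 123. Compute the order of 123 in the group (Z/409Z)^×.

102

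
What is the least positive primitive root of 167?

φ(167) = 167 − 1 = 166 = 2 · 83.
Test candidates g = 2, 3, … against the prime factors q ∈ {2, 83} of φ(167): g is a generator iff g^(166/q) ≢ 1 for every such q.
g = 2: 2^83 ≡ 1 — hits 1, so not a primitive root.
g = 3: 3^83 ≡ 1 — hits 1, so not a primitive root.
g = 4: 4^83 ≡ 1 — hits 1, so not a primitive root.
g = 5: 5^83 ≡ 166; 5^2 ≡ 25 — none is 1, so 5 is a primitive root.
The smallest primitive root modulo 167 is 5.

5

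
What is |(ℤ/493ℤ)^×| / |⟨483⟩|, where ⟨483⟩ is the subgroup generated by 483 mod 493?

4

Since 483 ∈ (Z/493Z)^×, its order divides φ(493) = φ(17·29) = (17−1)·(29−1) = 16·28 = 448 = 2^6 · 7.
Divisors of 448: 1, 2, 4, 7, 8, 14, 16, 28, 32, 56, 64, 112, 224, 448.
Test each divisor d:
483^1 ≡ 483 (mod 493)
483^2 ≡ 100 (mod 493)
483^4 ≡ 140 (mod 493)
483^7 ≡ 12 (mod 493)
483^8 ≡ 373 (mod 493)
483^14 ≡ 144 (mod 493)
483^16 ≡ 103 (mod 493)
483^28 ≡ 30 (mod 493)
483^32 ≡ 256 (mod 493)
483^56 ≡ 407 (mod 493)
483^64 ≡ 460 (mod 493)
483^112 ≡ 1 (mod 493) ✓
So ord_493(483) = 112, hence |⟨483⟩| = 112.
[(Z/493Z)^× : ⟨483⟩] = 448/112 = 4.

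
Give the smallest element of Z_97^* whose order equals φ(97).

φ(97) = 97 − 1 = 96 = 2^5 · 3.
Test candidates g = 2, 3, … against the prime factors q ∈ {2, 3} of φ(97): g is a generator iff g^(96/q) ≢ 1 for every such q.
g = 2: 2^48 ≡ 1 — hits 1, so not a primitive root.
g = 3: 3^48 ≡ 1 — hits 1, so not a primitive root.
g = 4: 4^48 ≡ 1 — hits 1, so not a primitive root.
g = 5: 5^48 ≡ 96; 5^32 ≡ 35 — none is 1, so 5 is a primitive root.
Hence the least primitive root of 97 is 5.

5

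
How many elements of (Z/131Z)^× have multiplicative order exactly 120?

φ(131) = 131 − 1 = 130 = 2 · 5 · 13.
Since (Z/131Z)^× is cyclic of order 130, the number of elements of order d is φ(d) when d | 130 and 0 otherwise.
Here 130 is not a multiple of 120, so there are no elements of order 120.

0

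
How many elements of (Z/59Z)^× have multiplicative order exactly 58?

28

φ(59) = 59 − 1 = 58 = 2 · 29.
Since (Z/59Z)^× is cyclic of order 58, the number of elements of order d is φ(d) when d | 58 and 0 otherwise.
58 = 2 · 29 divides 58, and φ(58) = 28.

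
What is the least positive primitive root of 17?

3

φ(17) = 17 − 1 = 16 = 2^4.
g is a primitive root iff g^(16/q) ≢ 1 (mod 17) for each prime q ∈ {2}.
g = 2: 2^8 ≡ 1 — hits 1, so not a primitive root.
g = 3: 3^8 ≡ 16 — none is 1, so 3 is a primitive root.
Hence the least primitive root of 17 is 3.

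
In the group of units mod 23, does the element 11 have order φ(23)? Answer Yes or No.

Yes

φ(23) = 23 − 1 = 22 = 2 · 11.
11 is a primitive root mod 23 iff 11^(φ(23)/q) ≢ 1 for every prime q | φ(23), i.e. q ∈ {2, 11}.
11^11 ≡ 22 (mod 23)  [q = 2: ≢ 1 ✓]
11^2 ≡ 6 (mod 23)  [q = 11: ≢ 1 ✓]
None equal 1, so ord_23(11) = 22: 11 is a primitive root.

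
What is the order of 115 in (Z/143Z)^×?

60

The order of 115 must divide φ(143) = φ(11·13) = (11−1)·(13−1) = 10·12 = 120 = 2^3 · 3 · 5.
Divisors of 120: 1, 2, 3, 4, 5, 6, 8, 10, 12, 15, 20, 24, 30, 40, 60, 120.
Compute 115^d (mod 143) for the divisors d until we hit 1:
115^1 ≡ 115
115^2 ≡ 69
115^3 ≡ 70
115^4 ≡ 42
115^5 ≡ 111
115^6 ≡ 38
115^8 ≡ 48
115^10 ≡ 23
115^12 ≡ 14
115^15 ≡ 122
115^20 ≡ 100
115^24 ≡ 53
115^30 ≡ 12
115^40 ≡ 133
115^60 ≡ 1
Hence ord(115) = 60.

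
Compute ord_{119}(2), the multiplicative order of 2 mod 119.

The order of 2 must divide φ(119) = φ(7·17) = (7−1)·(17−1) = 6·16 = 96 = 2^5 · 3.
Divisors of 96: 1, 2, 3, 4, 6, 8, 12, 16, 24, 32, 48, 96.
Test each divisor d:
2^1 ≡ 2
2^2 ≡ 4
2^3 ≡ 8
2^4 ≡ 16
2^6 ≡ 64
2^8 ≡ 18
2^12 ≡ 50
2^16 ≡ 86
2^24 ≡ 1
So ord_119(2) = 24.

24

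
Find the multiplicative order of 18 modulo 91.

The order of 18 must divide φ(91) = φ(7·13) = (7−1)·(13−1) = 6·12 = 72 = 2^3 · 3^2.
Divisors of 72: 1, 2, 3, 4, 6, 8, 9, 12, 18, 24, 36, 72.
Test each divisor d:
18^1 ≡ 18 (mod 91)
18^2 ≡ 51 (mod 91)
18^3 ≡ 8 (mod 91)
18^4 ≡ 53 (mod 91)
18^6 ≡ 64 (mod 91)
18^8 ≡ 79 (mod 91)
18^9 ≡ 57 (mod 91)
18^12 ≡ 1 (mod 91) ✓
Therefore the multiplicative order of 18 modulo 91 is 12.

12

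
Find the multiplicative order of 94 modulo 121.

10

By Lagrange's theorem, ord_121(94) divides φ(121) = φ(11^2) = 11·(11−1) = 110 = 2 · 5 · 11.
Divisors of 110: 1, 2, 5, 10, 11, 22, 55, 110.
Compute 94^d (mod 121) for the divisors d until we hit 1:
94^1 ≡ 94 (mod 121)
94^2 ≡ 3 (mod 121)
94^5 ≡ 120 (mod 121)
94^10 ≡ 1 (mod 121) ✓
So ord_121(94) = 10.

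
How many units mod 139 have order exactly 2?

φ(139) = 139 − 1 = 138 = 2 · 3 · 23.
In a cyclic group of order 138, there are φ(d) elements of order d for each divisor d of 138, and zero for non-divisors.
2 | 138, and φ(2) = 2 − 1 = 1.

1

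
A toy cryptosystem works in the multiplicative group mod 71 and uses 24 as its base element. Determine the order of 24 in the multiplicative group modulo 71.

35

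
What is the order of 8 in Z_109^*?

12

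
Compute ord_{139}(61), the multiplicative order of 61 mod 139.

138

The order of 61 must divide φ(139) = 139 − 1 = 138 = 2 · 3 · 23.
Divisors of 138: 1, 2, 3, 6, 23, 46, 69, 138.
Compute 61^d (mod 139) for the divisors d until we hit 1:
61^1 ≡ 61 (mod 139)
61^2 ≡ 107 (mod 139)
61^3 ≡ 133 (mod 139)
61^6 ≡ 36 (mod 139)
61^23 ≡ 97 (mod 139)
61^46 ≡ 96 (mod 139)
61^69 ≡ 138 (mod 139)
61^138 ≡ 1 (mod 139) ✓
Hence ord(61) = 138.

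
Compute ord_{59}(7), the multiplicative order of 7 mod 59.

29

The order of 7 must divide φ(59) = 59 − 1 = 58 = 2 · 29.
Divisors of 58: 1, 2, 29, 58.
Check 7^d mod 59 for each divisor in increasing order:
7^1 ≡ 7
7^2 ≡ 49
7^29 ≡ 1
The smallest such exponent is 29, so the order of 7 is 29.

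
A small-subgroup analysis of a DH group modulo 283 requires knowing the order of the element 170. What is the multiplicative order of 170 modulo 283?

Since 170 ∈ (Z/283Z)^×, its order divides φ(283) = 283 − 1 = 282 = 2 · 3 · 47.
Divisors of 282: 1, 2, 3, 6, 47, 94, 141, 282.
Test each divisor d:
170^1 ≡ 170 (mod 283)
170^2 ≡ 34 (mod 283)
170^3 ≡ 120 (mod 283)
170^6 ≡ 250 (mod 283)
170^47 ≡ 239 (mod 283)
170^94 ≡ 238 (mod 283)
170^141 ≡ 282 (mod 283)
170^282 ≡ 1 (mod 283) ✓
Hence ord(170) = 282.

282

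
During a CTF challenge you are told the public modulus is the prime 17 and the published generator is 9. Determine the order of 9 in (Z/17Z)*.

ord(9) | φ(17) = 17 − 1 = 16 = 2^4.
Divisors of 16: 1, 2, 4, 8, 16.
Compute 9^d (mod 17) for the divisors d until we hit 1:
9^1 ≡ 9 (mod 17)
9^2 ≡ 13 (mod 17)
9^4 ≡ 16 (mod 17)
9^8 ≡ 1 (mod 17) ✓
Hence ord(9) = 8.

8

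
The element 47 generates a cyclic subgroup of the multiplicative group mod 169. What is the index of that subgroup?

Since 47 ∈ (Z/169Z)^×, its order divides φ(169) = φ(13^2) = 13·(13−1) = 156 = 2^2 · 3 · 13.
Divisors of 156: 1, 2, 3, 4, 6, 12, 13, 26, 39, 52, 78, 156.
Check 47^d mod 169 for each divisor in increasing order:
47^1 ≡ 47
47^2 ≡ 12
47^3 ≡ 57
47^4 ≡ 144
47^6 ≡ 38
47^12 ≡ 92
47^13 ≡ 99
47^26 ≡ 168
47^39 ≡ 70
47^52 ≡ 1
So ord_169(47) = 52, hence |⟨47⟩| = 52.
Index = |(Z/169Z)^×| / |⟨47⟩| = 156 / 52 = 3.

3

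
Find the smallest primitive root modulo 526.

5

φ(526) = φ(2)·φ(263) = 1·262 = 262 = 2 · 131.
g is a primitive root iff g^(262/q) ≢ 1 (mod 526) for each prime q ∈ {2, 131}.
g = 2: gcd(2, 526) = 2 > 1, not a unit — skip.
g = 3: 3^131 ≡ 1 — hits 1, so not a primitive root.
g = 4: gcd(4, 526) = 2 > 1, not a unit — skip.
g = 5: 5^131 ≡ 525; 5^2 ≡ 25 — none is 1, so 5 is a primitive root.
So 5 is the smallest generator of (Z/526Z)^×.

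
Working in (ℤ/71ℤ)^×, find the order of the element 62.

By Lagrange's theorem, ord_71(62) divides φ(71) = 71 − 1 = 70 = 2 · 5 · 7.
Divisors of 70: 1, 2, 5, 7, 10, 14, 35, 70.
Test each divisor d:
62^1 ≡ 62
62^2 ≡ 10
62^5 ≡ 23
62^7 ≡ 17
62^10 ≡ 32
62^14 ≡ 5
62^35 ≡ 70
62^70 ≡ 1
Therefore the multiplicative order of 62 modulo 71 is 70.

70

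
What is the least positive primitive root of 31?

φ(31) = 31 − 1 = 30 = 2 · 3 · 5.
Test candidates g = 2, 3, … against the prime factors q ∈ {2, 3, 5} of φ(31): g is a generator iff g^(30/q) ≢ 1 for every such q.
g = 2: 2^15 ≡ 1 — hits 1, so not a primitive root.
g = 3: 3^15 ≡ 30; 3^10 ≡ 25; 3^6 ≡ 16 — none is 1, so 3 is a primitive root.
So 3 is the smallest generator of (Z/31Z)^×.

3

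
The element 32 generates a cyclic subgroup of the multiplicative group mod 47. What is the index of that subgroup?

2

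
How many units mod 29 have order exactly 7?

φ(29) = 29 − 1 = 28 = 2^2 · 7.
Since (Z/29Z)^× is cyclic of order 28, the number of elements of order d is φ(d) when d | 28 and 0 otherwise.
7 | 28, and φ(7) = 7 − 1 = 6.

6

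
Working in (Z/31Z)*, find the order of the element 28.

15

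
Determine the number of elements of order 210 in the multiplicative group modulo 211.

48

φ(211) = 211 − 1 = 210 = 2 · 3 · 5 · 7.
Since (Z/211Z)^× is cyclic of order 210, the number of elements of order d is φ(d) when d | 210 and 0 otherwise.
210 = 2 · 3 · 5 · 7 divides 210, and φ(210) = 48.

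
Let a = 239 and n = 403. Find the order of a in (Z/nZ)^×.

60

Since 239 ∈ (Z/403Z)^×, its order divides φ(403) = φ(13·31) = (13−1)·(31−1) = 12·30 = 360 = 2^3 · 3^2 · 5.
Divisors of 360: 1, 2, 3, 4, 5, 6, 8, 9, 10, 12, 15, 18, 20, 24, 30, 36, 40, 45, 60, 72, 90, 120, 180, 360.
Evaluate successive powers at the divisors of 360:
239^1 ≡ 239
239^2 ≡ 298
239^3 ≡ 294
239^4 ≡ 144
239^5 ≡ 161
239^6 ≡ 194
239^8 ≡ 183
239^9 ≡ 213
239^10 ≡ 129
239^12 ≡ 157
239^15 ≡ 216
239^18 ≡ 233
239^20 ≡ 118
239^24 ≡ 66
239^30 ≡ 311
239^36 ≡ 287
239^40 ≡ 222
239^45 ≡ 278
239^60 ≡ 1
So ord_403(239) = 60.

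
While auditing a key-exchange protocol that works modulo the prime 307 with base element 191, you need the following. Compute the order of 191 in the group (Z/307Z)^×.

The order of 191 must divide φ(307) = 307 − 1 = 306 = 2 · 3^2 · 17.
Divisors of 306: 1, 2, 3, 6, 9, 17, 18, 34, 51, 102, 153, 306.
Compute 191^d (mod 307) for the divisors d until we hit 1:
191^1 ≡ 191 (mod 307)
191^2 ≡ 255 (mod 307)
191^3 ≡ 199 (mod 307)
191^6 ≡ 305 (mod 307)
191^9 ≡ 216 (mod 307)
191^17 ≡ 53 (mod 307)
191^18 ≡ 299 (mod 307)
191^34 ≡ 46 (mod 307)
191^51 ≡ 289 (mod 307)
191^102 ≡ 17 (mod 307)
191^153 ≡ 1 (mod 307) ✓
So ord_307(191) = 153.

153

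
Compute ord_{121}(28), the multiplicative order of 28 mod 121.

110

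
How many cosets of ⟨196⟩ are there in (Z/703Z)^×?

The order of 196 must divide φ(703) = φ(19·37) = (19−1)·(37−1) = 18·36 = 648 = 2^3 · 3^4.
Divisors of 648: 1, 2, 3, 4, 6, 8, 9, 12, 18, 24, 27, 36, 54, 72, 81, 108, 162, 216, 324, 648.
Compute 196^d (mod 703) for the divisors d until we hit 1:
196^1 ≡ 196
196^2 ≡ 454
196^3 ≡ 406
196^4 ≡ 137
196^6 ≡ 334
196^8 ≡ 491
196^9 ≡ 628
196^12 ≡ 482
196^18 ≡ 1
Thus |⟨196⟩| = ord(196) = 18.
The index is φ(703) / ord(196) = 648 / 18 = 36.

36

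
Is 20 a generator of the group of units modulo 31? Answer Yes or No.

No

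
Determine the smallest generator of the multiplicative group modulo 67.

2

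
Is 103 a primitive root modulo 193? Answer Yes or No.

Yes

φ(193) = 193 − 1 = 192 = 2^6 · 3.
103 is a primitive root mod 193 iff 103^(φ(193)/q) ≢ 1 for every prime q | φ(193), i.e. q ∈ {2, 3}.
103^96 ≡ 192 (mod 193)  [q = 2: ≢ 1 ✓]
103^64 ≡ 108 (mod 193)  [q = 3: ≢ 1 ✓]
None equal 1, so ord_193(103) = 192: 103 is a primitive root.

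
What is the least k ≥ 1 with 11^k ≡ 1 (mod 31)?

By Lagrange's theorem, ord_31(11) divides φ(31) = 31 − 1 = 30 = 2 · 3 · 5.
Divisors of 30: 1, 2, 3, 5, 6, 10, 15, 30.
Check 11^d mod 31 for each divisor in increasing order:
11^1 ≡ 11 (mod 31)
11^2 ≡ 28 (mod 31)
11^3 ≡ 29 (mod 31)
11^5 ≡ 6 (mod 31)
11^6 ≡ 4 (mod 31)
11^10 ≡ 5 (mod 31)
11^15 ≡ 30 (mod 31)
11^30 ≡ 1 (mod 31) ✓
The smallest such exponent is 30, so the order of 11 is 30.

30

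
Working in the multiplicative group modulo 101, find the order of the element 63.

100

ord(63) | φ(101) = 101 − 1 = 100 = 2^2 · 5^2.
Divisors of 100: 1, 2, 4, 5, 10, 20, 25, 50, 100.
Compute 63^d (mod 101) for the divisors d until we hit 1:
63^1 ≡ 63
63^2 ≡ 30
63^4 ≡ 92
63^5 ≡ 39
63^10 ≡ 6
63^20 ≡ 36
63^25 ≡ 91
63^50 ≡ 100
63^100 ≡ 1
The smallest such exponent is 100, so the order of 63 is 100.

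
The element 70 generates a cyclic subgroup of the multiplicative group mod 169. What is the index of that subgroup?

39

The order of 70 must divide φ(169) = φ(13^2) = 13·(13−1) = 156 = 2^2 · 3 · 13.
Divisors of 156: 1, 2, 3, 4, 6, 12, 13, 26, 39, 52, 78, 156.
Check 70^d mod 169 for each divisor in increasing order:
70^1 ≡ 70
70^2 ≡ 168
70^3 ≡ 99
70^4 ≡ 1
The order of 70 is 4, so the subgroup it generates has 4 elements.
Index = |(Z/169Z)^×| / |⟨70⟩| = 156 / 4 = 39.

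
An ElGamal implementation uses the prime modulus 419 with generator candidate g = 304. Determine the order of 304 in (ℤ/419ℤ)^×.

418

By Lagrange's theorem, ord_419(304) divides φ(419) = 419 − 1 = 418 = 2 · 11 · 19.
Divisors of 418: 1, 2, 11, 19, 22, 38, 209, 418.
Compute 304^d (mod 419) for the divisors d until we hit 1:
304^1 ≡ 304 (mod 419)
304^2 ≡ 236 (mod 419)
304^11 ≡ 372 (mod 419)
304^19 ≡ 85 (mod 419)
304^22 ≡ 114 (mod 419)
304^38 ≡ 102 (mod 419)
304^209 ≡ 418 (mod 419)
304^418 ≡ 1 (mod 419) ✓
So ord_419(304) = 418.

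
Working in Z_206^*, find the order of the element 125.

ord(125) | φ(206) = φ(2)·φ(103) = 1·102 = 102 = 2 · 3 · 17.
Divisors of 102: 1, 2, 3, 6, 17, 34, 51, 102.
Check 125^d mod 206 for each divisor in increasing order:
125^1 ≡ 125 (mod 206)
125^2 ≡ 175 (mod 206)
125^3 ≡ 39 (mod 206)
125^6 ≡ 79 (mod 206)
125^17 ≡ 205 (mod 206)
125^34 ≡ 1 (mod 206) ✓
Therefore the multiplicative order of 125 modulo 206 is 34.

34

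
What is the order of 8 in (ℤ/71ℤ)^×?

35

The order of 8 must divide φ(71) = 71 − 1 = 70 = 2 · 5 · 7.
Divisors of 70: 1, 2, 5, 7, 10, 14, 35, 70.
Test each divisor d:
8^1 ≡ 8
8^2 ≡ 64
8^5 ≡ 37
8^7 ≡ 25
8^10 ≡ 20
8^14 ≡ 57
8^35 ≡ 1
So ord_71(8) = 35.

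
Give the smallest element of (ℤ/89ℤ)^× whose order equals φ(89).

φ(89) = 89 − 1 = 88 = 2^3 · 11.
g is a primitive root iff g^(88/q) ≢ 1 (mod 89) for each prime q ∈ {2, 11}.
g = 2: 2^44 ≡ 1 — hits 1, so not a primitive root.
g = 3: 3^44 ≡ 88; 3^8 ≡ 64 — none is 1, so 3 is a primitive root.
So 3 is the smallest generator of (Z/89Z)^×.

3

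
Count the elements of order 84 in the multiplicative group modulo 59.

0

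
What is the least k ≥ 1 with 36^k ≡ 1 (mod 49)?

7

By Lagrange's theorem, ord_49(36) divides φ(49) = φ(7^2) = 7·(7−1) = 42 = 2 · 3 · 7.
Divisors of 42: 1, 2, 3, 6, 7, 14, 21, 42.
Evaluate successive powers at the divisors of 42:
36^1 ≡ 36
36^2 ≡ 22
36^3 ≡ 8
36^6 ≡ 15
36^7 ≡ 1
The smallest such exponent is 7, so the order of 36 is 7.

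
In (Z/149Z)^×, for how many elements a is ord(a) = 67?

0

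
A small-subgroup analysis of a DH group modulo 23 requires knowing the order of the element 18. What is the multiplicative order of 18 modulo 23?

11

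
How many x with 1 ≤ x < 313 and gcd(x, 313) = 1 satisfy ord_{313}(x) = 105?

0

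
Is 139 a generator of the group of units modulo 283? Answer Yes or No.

Yes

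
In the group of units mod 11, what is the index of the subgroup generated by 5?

2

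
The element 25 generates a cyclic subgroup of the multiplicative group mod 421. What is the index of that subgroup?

4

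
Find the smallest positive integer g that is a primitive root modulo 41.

φ(41) = 41 − 1 = 40 = 2^3 · 5.
Test candidates g = 2, 3, … against the prime factors q ∈ {2, 5} of φ(41): g is a generator iff g^(40/q) ≢ 1 for every such q.
g = 2: 2^20 ≡ 1 — hits 1, so not a primitive root.
g = 3: 3^20 ≡ 40; 3^8 ≡ 1 — hits 1, so not a primitive root.
g = 4: 4^20 ≡ 1 — hits 1, so not a primitive root.
g = 5: 5^20 ≡ 1 — hits 1, so not a primitive root.
g = 6: 6^20 ≡ 40; 6^8 ≡ 10 — none is 1, so 6 is a primitive root.
So 6 is the smallest generator of (Z/41Z)^×.

6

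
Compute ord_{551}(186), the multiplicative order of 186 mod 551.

36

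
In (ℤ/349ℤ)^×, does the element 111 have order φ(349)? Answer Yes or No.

No

φ(349) = 349 − 1 = 348 = 2^2 · 3 · 29.
It suffices to check that the order of 111 is not a proper divisor of 348: compute 111^(348/q) for q ∈ {2, 3, 29}.
111^174 ≡ 1 (mod 349)  [q = 2: ≡ 1 ✗]
111^116 ≡ 122 (mod 349)  [q = 3: ≢ 1 ✓]
111^12 ≡ 332 (mod 349)  [q = 29: ≢ 1 ✓]
111^174 ≡ 1 shows ord(111) | 174, strictly less than φ(349); not a primitive root.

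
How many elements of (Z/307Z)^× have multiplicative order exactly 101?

0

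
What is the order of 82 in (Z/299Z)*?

By Lagrange's theorem, ord_299(82) divides φ(299) = φ(13·23) = (13−1)·(23−1) = 12·22 = 264 = 2^3 · 3 · 11.
Divisors of 264: 1, 2, 3, 4, 6, 8, 11, 12, 22, 24, 33, 44, 66, 88, 132, 264.
Evaluate successive powers at the divisors of 264:
82^1 ≡ 82 (mod 299)
82^2 ≡ 146 (mod 299)
82^3 ≡ 12 (mod 299)
82^4 ≡ 87 (mod 299)
82^6 ≡ 144 (mod 299)
82^8 ≡ 94 (mod 299)
82^11 ≡ 231 (mod 299)
82^12 ≡ 105 (mod 299)
82^22 ≡ 139 (mod 299)
82^24 ≡ 261 (mod 299)
82^33 ≡ 116 (mod 299)
82^44 ≡ 185 (mod 299)
82^66 ≡ 1 (mod 299) ✓
So ord_299(82) = 66.

66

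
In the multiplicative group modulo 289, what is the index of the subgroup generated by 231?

1

ord(231) | φ(289) = φ(17^2) = 17·(17−1) = 272 = 2^4 · 17.
Divisors of 272: 1, 2, 4, 8, 16, 17, 34, 68, 136, 272.
Test each divisor d:
231^1 ≡ 231 (mod 289)
231^2 ≡ 185 (mod 289)
231^4 ≡ 123 (mod 289)
231^8 ≡ 101 (mod 289)
231^16 ≡ 86 (mod 289)
231^17 ≡ 214 (mod 289)
231^34 ≡ 134 (mod 289)
231^68 ≡ 38 (mod 289)
231^136 ≡ 288 (mod 289)
231^272 ≡ 1 (mod 289) ✓
Thus |⟨231⟩| = ord(231) = 272.
The index is φ(289) / ord(231) = 272 / 272 = 1.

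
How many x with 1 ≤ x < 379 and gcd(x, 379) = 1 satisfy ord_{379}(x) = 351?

φ(379) = 379 − 1 = 378 = 2 · 3^3 · 7.
(Z/379Z)^× is cyclic (|G| = 378); a cyclic group of order m has exactly φ(d) elements of each order d | m, and none otherwise.
Since 351 ∤ 378, the count is 0.

0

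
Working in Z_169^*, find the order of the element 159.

39

The order of 159 must divide φ(169) = φ(13^2) = 13·(13−1) = 156 = 2^2 · 3 · 13.
Divisors of 156: 1, 2, 3, 4, 6, 12, 13, 26, 39, 52, 78, 156.
Compute 159^d (mod 169) for the divisors d until we hit 1:
159^1 ≡ 159
159^2 ≡ 100
159^3 ≡ 14
159^4 ≡ 29
159^6 ≡ 27
159^12 ≡ 53
159^13 ≡ 146
159^26 ≡ 22
159^39 ≡ 1
Therefore the multiplicative order of 159 modulo 169 is 39.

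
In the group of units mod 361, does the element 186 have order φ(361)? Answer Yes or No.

Yes

φ(361) = φ(19^2) = 19·(19−1) = 342 = 2 · 3^2 · 19.
It suffices to check that the order of 186 is not a proper divisor of 342: compute 186^(342/q) for q ∈ {2, 3, 19}.
186^171 ≡ 360 (mod 361)  [q = 2: ≢ 1 ✓]
186^114 ≡ 68 (mod 361)  [q = 3: ≢ 1 ✓]
186^18 ≡ 343 (mod 361)  [q = 19: ≢ 1 ✓]
None equal 1, so ord_361(186) = 342: 186 is a primitive root.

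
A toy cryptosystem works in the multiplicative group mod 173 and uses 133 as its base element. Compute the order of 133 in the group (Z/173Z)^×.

The order of 133 must divide φ(173) = 173 − 1 = 172 = 2^2 · 43.
Divisors of 172: 1, 2, 4, 43, 86, 172.
Compute 133^d (mod 173) for the divisors d until we hit 1:
133^1 ≡ 133 (mod 173)
133^2 ≡ 43 (mod 173)
133^4 ≡ 119 (mod 173)
133^43 ≡ 1 (mod 173) ✓
Hence ord(133) = 43.

43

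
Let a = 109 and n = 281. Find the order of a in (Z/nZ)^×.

7

ord(109) | φ(281) = 281 − 1 = 280 = 2^3 · 5 · 7.
Divisors of 280: 1, 2, 4, 5, 7, 8, 10, 14, 20, 28, 35, 40, 56, 70, 140, 280.
Test each divisor d:
109^1 ≡ 109 (mod 281)
109^2 ≡ 79 (mod 281)
109^4 ≡ 59 (mod 281)
109^5 ≡ 249 (mod 281)
109^7 ≡ 1 (mod 281) ✓
Hence ord(109) = 7.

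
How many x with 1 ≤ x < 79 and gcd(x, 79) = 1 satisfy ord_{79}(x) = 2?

1

φ(79) = 79 − 1 = 78 = 2 · 3 · 13.
(Z/79Z)^× is cyclic (|G| = 78); a cyclic group of order m has exactly φ(d) elements of each order d | m, and none otherwise.
2 | 78, and φ(2) = 2 − 1 = 1.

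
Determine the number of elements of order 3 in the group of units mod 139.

φ(139) = 139 − 1 = 138 = 2 · 3 · 23.
(Z/139Z)^× is cyclic (|G| = 138); a cyclic group of order m has exactly φ(d) elements of each order d | m, and none otherwise.
3 | 138, and φ(3) = 3 − 1 = 2.

2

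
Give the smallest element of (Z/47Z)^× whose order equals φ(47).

φ(47) = 47 − 1 = 46 = 2 · 23.
g is a primitive root iff g^(46/q) ≢ 1 (mod 47) for each prime q ∈ {2, 23}.
g = 2: 2^23 ≡ 1 — hits 1, so not a primitive root.
g = 3: 3^23 ≡ 1 — hits 1, so not a primitive root.
g = 4: 4^23 ≡ 1 — hits 1, so not a primitive root.
g = 5: 5^23 ≡ 46; 5^2 ≡ 25 — none is 1, so 5 is a primitive root.
The smallest primitive root modulo 47 is 5.

5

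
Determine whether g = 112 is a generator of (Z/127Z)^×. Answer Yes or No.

Yes

φ(127) = 127 − 1 = 126 = 2 · 3^2 · 7.
An element g generates (Z/127Z)^× iff g^(126/q) ≢ 1 (mod 127) for each prime q ∈ {2, 3, 7}.
112^63 ≡ 126 (mod 127)  [q = 2: ≢ 1 ✓]
112^42 ≡ 107 (mod 127)  [q = 3: ≢ 1 ✓]
112^18 ≡ 2 (mod 127)  [q = 7: ≢ 1 ✓]
None equal 1, so ord_127(112) = 126: 112 is a primitive root.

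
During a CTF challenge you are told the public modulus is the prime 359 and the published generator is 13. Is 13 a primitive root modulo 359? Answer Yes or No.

Yes

φ(359) = 359 − 1 = 358 = 2 · 179.
Test 13^(358/q) mod 359 for each prime factor q of 358:
13^179 ≡ 358 (mod 359)  [q = 2: ≢ 1 ✓]
13^2 ≡ 169 (mod 359)  [q = 179: ≢ 1 ✓]
Every test exponent gives a nontrivial residue, hence 13 generates the full group.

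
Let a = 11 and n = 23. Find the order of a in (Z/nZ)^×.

22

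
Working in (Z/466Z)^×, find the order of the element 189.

232

The order of 189 must divide φ(466) = φ(2)·φ(233) = 1·232 = 232 = 2^3 · 29.
Divisors of 232: 1, 2, 4, 8, 29, 58, 116, 232.
Compute 189^d (mod 466) for the divisors d until we hit 1:
189^1 ≡ 189
189^2 ≡ 305
189^4 ≡ 291
189^8 ≡ 335
189^29 ≡ 221
189^58 ≡ 377
189^116 ≡ 465
189^232 ≡ 1
So ord_466(189) = 232.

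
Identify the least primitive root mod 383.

φ(383) = 383 − 1 = 382 = 2 · 191.
g is a primitive root iff g^(382/q) ≢ 1 (mod 383) for each prime q ∈ {2, 191}.
g = 2: 2^191 ≡ 1 — hits 1, so not a primitive root.
g = 3: 3^191 ≡ 1 — hits 1, so not a primitive root.
g = 4: 4^191 ≡ 1 — hits 1, so not a primitive root.
g = 5: 5^191 ≡ 382; 5^2 ≡ 25 — none is 1, so 5 is a primitive root.
Hence the least primitive root of 383 is 5.

5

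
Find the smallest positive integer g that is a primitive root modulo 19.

2

φ(19) = 19 − 1 = 18 = 2 · 3^2.
g is a primitive root iff g^(18/q) ≢ 1 (mod 19) for each prime q ∈ {2, 3}.
g = 2: 2^9 ≡ 18; 2^6 ≡ 7 — none is 1, so 2 is a primitive root.
Hence the least primitive root of 19 is 2.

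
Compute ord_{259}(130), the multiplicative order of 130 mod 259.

36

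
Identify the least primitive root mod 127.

φ(127) = 127 − 1 = 126 = 2 · 3^2 · 7.
Test candidates g = 2, 3, … against the prime factors q ∈ {2, 3, 7} of φ(127): g is a generator iff g^(126/q) ≢ 1 for every such q.
g = 2: 2^63 ≡ 1 — hits 1, so not a primitive root.
g = 3: 3^63 ≡ 126; 3^42 ≡ 107; 3^18 ≡ 4 — none is 1, so 3 is a primitive root.
So 3 is the smallest generator of (Z/127Z)^×.

3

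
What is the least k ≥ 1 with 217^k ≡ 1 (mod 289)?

68

ord(217) | φ(289) = φ(17^2) = 17·(17−1) = 272 = 2^4 · 17.
Divisors of 272: 1, 2, 4, 8, 16, 17, 34, 68, 136, 272.
Evaluate successive powers at the divisors of 272:
217^1 ≡ 217
217^2 ≡ 271
217^4 ≡ 35
217^8 ≡ 69
217^16 ≡ 137
217^17 ≡ 251
217^34 ≡ 288
217^68 ≡ 1
Therefore the multiplicative order of 217 modulo 289 is 68.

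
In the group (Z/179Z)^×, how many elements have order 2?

φ(179) = 179 − 1 = 178 = 2 · 89.
Since (Z/179Z)^× is cyclic of order 178, the number of elements of order d is φ(d) when d | 178 and 0 otherwise.
2 | 178, and φ(2) = 2 − 1 = 1.

1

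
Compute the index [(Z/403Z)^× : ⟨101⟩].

The order of 101 must divide φ(403) = φ(13·31) = (13−1)·(31−1) = 12·30 = 360 = 2^3 · 3^2 · 5.
Divisors of 360: 1, 2, 3, 4, 5, 6, 8, 9, 10, 12, 15, 18, 20, 24, 30, 36, 40, 45, 60, 72, 90, 120, 180, 360.
Compute 101^d (mod 403) for the divisors d until we hit 1:
101^1 ≡ 101
101^2 ≡ 126
101^3 ≡ 233
101^4 ≡ 159
101^5 ≡ 342
101^6 ≡ 287
101^8 ≡ 295
101^9 ≡ 376
101^10 ≡ 94
101^12 ≡ 157
101^15 ≡ 311
101^18 ≡ 326
101^20 ≡ 373
101^24 ≡ 66
101^30 ≡ 1
Thus |⟨101⟩| = ord(101) = 30.
The index is φ(403) / ord(101) = 360 / 30 = 12.

12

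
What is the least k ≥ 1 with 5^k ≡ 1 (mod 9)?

6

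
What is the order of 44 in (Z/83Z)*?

41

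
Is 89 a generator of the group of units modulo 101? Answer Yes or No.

φ(101) = 101 − 1 = 100 = 2^2 · 5^2.
It suffices to check that the order of 89 is not a proper divisor of 100: compute 89^(100/q) for q ∈ {2, 5}.
89^50 ≡ 100 (mod 101)  [q = 2: ≢ 1 ✓]
89^20 ≡ 95 (mod 101)  [q = 5: ≢ 1 ✓]
All checks pass, so 89 has order 100 and is a primitive root modulo 101.

Yes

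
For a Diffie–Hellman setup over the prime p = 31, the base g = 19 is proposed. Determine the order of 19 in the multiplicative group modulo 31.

Since 19 ∈ (Z/31Z)^×, its order divides φ(31) = 31 − 1 = 30 = 2 · 3 · 5.
Divisors of 30: 1, 2, 3, 5, 6, 10, 15, 30.
Evaluate successive powers at the divisors of 30:
19^1 ≡ 19 (mod 31)
19^2 ≡ 20 (mod 31)
19^3 ≡ 8 (mod 31)
19^5 ≡ 5 (mod 31)
19^6 ≡ 2 (mod 31)
19^10 ≡ 25 (mod 31)
19^15 ≡ 1 (mod 31) ✓
Therefore the multiplicative order of 19 modulo 31 is 15.

15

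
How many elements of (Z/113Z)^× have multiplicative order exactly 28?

12

φ(113) = 113 − 1 = 112 = 2^4 · 7.
(Z/113Z)^× is cyclic (|G| = 112); a cyclic group of order m has exactly φ(d) elements of each order d | m, and none otherwise.
28 = 2^2 · 7 divides 112, and φ(28) = 12.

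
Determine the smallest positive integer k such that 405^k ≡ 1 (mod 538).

The order of 405 must divide φ(538) = φ(2)·φ(269) = 1·268 = 268 = 2^2 · 67.
Divisors of 268: 1, 2, 4, 67, 134, 268.
Check 405^d mod 538 for each divisor in increasing order:
405^1 ≡ 405
405^2 ≡ 473
405^4 ≡ 459
405^67 ≡ 1
Therefore the multiplicative order of 405 modulo 538 is 67.

67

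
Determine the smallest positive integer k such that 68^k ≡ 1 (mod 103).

51

ord(68) | φ(103) = 103 − 1 = 102 = 2 · 3 · 17.
Divisors of 102: 1, 2, 3, 6, 17, 34, 51, 102.
Evaluate successive powers at the divisors of 102:
68^1 ≡ 68
68^2 ≡ 92
68^3 ≡ 76
68^6 ≡ 8
68^17 ≡ 56
68^34 ≡ 46
68^51 ≡ 1
Therefore the multiplicative order of 68 modulo 103 is 51.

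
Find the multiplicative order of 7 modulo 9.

The order of 7 must divide φ(9) = φ(3^2) = 3·(3−1) = 6 = 2 · 3.
Divisors of 6: 1, 2, 3, 6.
Test each divisor d:
7^1 ≡ 7 (mod 9)
7^2 ≡ 4 (mod 9)
7^3 ≡ 1 (mod 9) ✓
So ord_9(7) = 3.

3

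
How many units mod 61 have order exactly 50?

φ(61) = 61 − 1 = 60 = 2^2 · 3 · 5.
(Z/61Z)^× is cyclic (|G| = 60); a cyclic group of order m has exactly φ(d) elements of each order d | m, and none otherwise.
Since 50 ∤ 60, the count is 0.

0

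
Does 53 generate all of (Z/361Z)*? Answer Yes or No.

φ(361) = φ(19^2) = 19·(19−1) = 342 = 2 · 3^2 · 19.
It suffices to check that the order of 53 is not a proper divisor of 342: compute 53^(342/q) for q ∈ {2, 3, 19}.
53^171 ≡ 360 (mod 361)  [q = 2: ≢ 1 ✓]
53^114 ≡ 68 (mod 361)  [q = 3: ≢ 1 ✓]
53^18 ≡ 39 (mod 361)  [q = 19: ≢ 1 ✓]
Every test exponent gives a nontrivial residue, hence 53 generates the full group.

Yes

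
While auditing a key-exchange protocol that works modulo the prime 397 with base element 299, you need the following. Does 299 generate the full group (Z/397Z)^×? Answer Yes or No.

φ(397) = 397 − 1 = 396 = 2^2 · 3^2 · 11.
An element g generates (Z/397Z)^× iff g^(396/q) ≢ 1 (mod 397) for each prime q ∈ {2, 3, 11}.
299^198 ≡ 396 (mod 397)  [q = 2: ≢ 1 ✓]
299^132 ≡ 362 (mod 397)  [q = 3: ≢ 1 ✓]
299^36 ≡ 256 (mod 397)  [q = 11: ≢ 1 ✓]
Every test exponent gives a nontrivial residue, hence 299 generates the full group.

Yes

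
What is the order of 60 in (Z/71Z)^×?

Since 60 ∈ (Z/71Z)^×, its order divides φ(71) = 71 − 1 = 70 = 2 · 5 · 7.
Divisors of 70: 1, 2, 5, 7, 10, 14, 35, 70.
Compute 60^d (mod 71) for the divisors d until we hit 1:
60^1 ≡ 60 (mod 71)
60^2 ≡ 50 (mod 71)
60^5 ≡ 48 (mod 71)
60^7 ≡ 57 (mod 71)
60^10 ≡ 32 (mod 71)
60^14 ≡ 54 (mod 71)
60^35 ≡ 1 (mod 71) ✓
Therefore the multiplicative order of 60 modulo 71 is 35.

35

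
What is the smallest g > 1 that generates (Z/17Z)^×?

φ(17) = 17 − 1 = 16 = 2^4.
Test candidates g = 2, 3, … against the prime factors q ∈ {2} of φ(17): g is a generator iff g^(16/q) ≢ 1 for every such q.
g = 2: 2^8 ≡ 1 — hits 1, so not a primitive root.
g = 3: 3^8 ≡ 16 — none is 1, so 3 is a primitive root.
Hence the least primitive root of 17 is 3.

3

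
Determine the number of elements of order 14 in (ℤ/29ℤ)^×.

6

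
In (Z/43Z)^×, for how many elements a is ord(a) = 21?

12

φ(43) = 43 − 1 = 42 = 2 · 3 · 7.
In a cyclic group of order 42, there are φ(d) elements of order d for each divisor d of 42, and zero for non-divisors.
21 = 3 · 7 divides 42, and φ(21) = 12.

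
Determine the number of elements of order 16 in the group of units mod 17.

φ(17) = 17 − 1 = 16 = 2^4.
In a cyclic group of order 16, there are φ(d) elements of order d for each divisor d of 16, and zero for non-divisors.
16 = 2^4 divides 16, and φ(16) = 8.

8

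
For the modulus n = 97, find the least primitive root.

5

φ(97) = 97 − 1 = 96 = 2^5 · 3.
Test candidates g = 2, 3, … against the prime factors q ∈ {2, 3} of φ(97): g is a generator iff g^(96/q) ≢ 1 for every such q.
g = 2: 2^48 ≡ 1 — hits 1, so not a primitive root.
g = 3: 3^48 ≡ 1 — hits 1, so not a primitive root.
g = 4: 4^48 ≡ 1 — hits 1, so not a primitive root.
g = 5: 5^48 ≡ 96; 5^32 ≡ 35 — none is 1, so 5 is a primitive root.
The smallest primitive root modulo 97 is 5.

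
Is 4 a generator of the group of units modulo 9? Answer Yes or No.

φ(9) = φ(3^2) = 3·(3−1) = 6 = 2 · 3.
It suffices to check that the order of 4 is not a proper divisor of 6: compute 4^(6/q) for q ∈ {2, 3}.
4^3 ≡ 1 (mod 9)  [q = 2: ≡ 1 ✗]
4^2 ≡ 7 (mod 9)  [q = 3: ≢ 1 ✓]
4^3 ≡ 1 shows ord(4) | 3, strictly less than φ(9); not a primitive root.

No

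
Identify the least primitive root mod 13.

2

φ(13) = 13 − 1 = 12 = 2^2 · 3.
g is a primitive root iff g^(12/q) ≢ 1 (mod 13) for each prime q ∈ {2, 3}.
g = 2: 2^6 ≡ 12; 2^4 ≡ 3 — none is 1, so 2 is a primitive root.
So 2 is the smallest generator of (Z/13Z)^×.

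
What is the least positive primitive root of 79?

φ(79) = 79 − 1 = 78 = 2 · 3 · 13.
g is a primitive root iff g^(78/q) ≢ 1 (mod 79) for each prime q ∈ {2, 3, 13}.
g = 2: 2^39 ≡ 1 — hits 1, so not a primitive root.
g = 3: 3^39 ≡ 78; 3^26 ≡ 23; 3^6 ≡ 18 — none is 1, so 3 is a primitive root.
So 3 is the smallest generator of (Z/79Z)^×.

3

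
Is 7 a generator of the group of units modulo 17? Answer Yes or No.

Yes

φ(17) = 17 − 1 = 16 = 2^4.
7 is a primitive root mod 17 iff 7^(φ(17)/q) ≢ 1 for every prime q | φ(17), i.e. q ∈ {2}.
7^8 ≡ 16 (mod 17)  [q = 2: ≢ 1 ✓]
Every test exponent gives a nontrivial residue, hence 7 generates the full group.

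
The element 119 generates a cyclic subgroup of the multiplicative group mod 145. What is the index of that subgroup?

4

The order of 119 must divide φ(145) = φ(5·29) = (5−1)·(29−1) = 4·28 = 112 = 2^4 · 7.
Divisors of 112: 1, 2, 4, 7, 8, 14, 16, 28, 56, 112.
Compute 119^d (mod 145) for the divisors d until we hit 1:
119^1 ≡ 119 (mod 145)
119^2 ≡ 96 (mod 145)
119^4 ≡ 81 (mod 145)
119^7 ≡ 99 (mod 145)
119^8 ≡ 36 (mod 145)
119^14 ≡ 86 (mod 145)
119^16 ≡ 136 (mod 145)
119^28 ≡ 1 (mod 145) ✓
So ord_145(119) = 28, hence |⟨119⟩| = 28.
[(Z/145Z)^× : ⟨119⟩] = 112/28 = 4.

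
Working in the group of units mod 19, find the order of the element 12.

6

By Lagrange's theorem, ord_19(12) divides φ(19) = 19 − 1 = 18 = 2 · 3^2.
Divisors of 18: 1, 2, 3, 6, 9, 18.
Evaluate successive powers at the divisors of 18:
12^1 ≡ 12 (mod 19)
12^2 ≡ 11 (mod 19)
12^3 ≡ 18 (mod 19)
12^6 ≡ 1 (mod 19) ✓
Therefore the multiplicative order of 12 modulo 19 is 6.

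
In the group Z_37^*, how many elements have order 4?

2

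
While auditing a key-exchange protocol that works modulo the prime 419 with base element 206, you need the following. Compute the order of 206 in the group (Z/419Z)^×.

The order of 206 must divide φ(419) = 419 − 1 = 418 = 2 · 11 · 19.
Divisors of 418: 1, 2, 11, 19, 22, 38, 209, 418.
Compute 206^d (mod 419) for the divisors d until we hit 1:
206^1 ≡ 206 (mod 419)
206^2 ≡ 117 (mod 419)
206^11 ≡ 329 (mod 419)
206^19 ≡ 169 (mod 419)
206^22 ≡ 139 (mod 419)
206^38 ≡ 69 (mod 419)
206^209 ≡ 1 (mod 419) ✓
The smallest such exponent is 209, so the order of 206 is 209.

209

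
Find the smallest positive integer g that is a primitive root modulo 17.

3

φ(17) = 17 − 1 = 16 = 2^4.
g is a primitive root iff g^(16/q) ≢ 1 (mod 17) for each prime q ∈ {2}.
g = 2: 2^8 ≡ 1 — hits 1, so not a primitive root.
g = 3: 3^8 ≡ 16 — none is 1, so 3 is a primitive root.
The smallest primitive root modulo 17 is 3.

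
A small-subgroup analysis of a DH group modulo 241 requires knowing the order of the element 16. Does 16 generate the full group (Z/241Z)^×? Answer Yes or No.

No

φ(241) = 241 − 1 = 240 = 2^4 · 3 · 5.
16 is a primitive root mod 241 iff 16^(φ(241)/q) ≢ 1 for every prime q | φ(241), i.e. q ∈ {2, 3, 5}.
16^120 ≡ 1 (mod 241)  [q = 2: ≡ 1 ✗]
16^80 ≡ 15 (mod 241)  [q = 3: ≢ 1 ✓]
16^48 ≡ 1 (mod 241)  [q = 5: ≡ 1 ✗]
Since 16^120 ≡ 1, the order of 16 divides 120 < 240, so 16 is not a primitive root.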